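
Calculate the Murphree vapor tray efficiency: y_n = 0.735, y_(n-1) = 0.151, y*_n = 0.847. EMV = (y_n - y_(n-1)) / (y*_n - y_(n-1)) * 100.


Murphree vapor efficiency: EMV = (y_n - y_(n-1)) / (y*_n - y_(n-1)) * 100
EMV = (0.735 - 0.151) / (0.847 - 0.151) * 100 = 0.584 / 0.696 * 100 = 83.91

83.91 %


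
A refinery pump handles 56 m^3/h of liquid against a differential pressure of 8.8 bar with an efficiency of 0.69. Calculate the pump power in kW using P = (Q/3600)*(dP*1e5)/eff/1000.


Q = 56 / 3600 = 0.0155556 m^3/s
P = 0.0155556 * (8.8 * 1e5) / 0.69 / 1000 = 19.84

19.84 kW


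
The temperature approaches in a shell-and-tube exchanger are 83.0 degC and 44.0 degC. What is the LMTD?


LMTD = (dT1 - dT2) / ln(dT1/dT2)
= (83.0 - 44.0) / ln(83.0 / 44.0) = 39 / 0.634651 = 61.45

61.45 degC


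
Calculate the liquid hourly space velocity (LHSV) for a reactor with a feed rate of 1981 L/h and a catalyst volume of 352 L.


LHSV = volumetric feed rate / catalyst volume
= 1981 L/h / 352 L
= 5.628 h^-1

5.628 h^-1


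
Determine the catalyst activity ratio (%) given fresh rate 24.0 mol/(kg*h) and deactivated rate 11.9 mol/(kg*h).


Activity (%) = (rate_used / rate_fresh) * 100
rate_used = 11.9, rate_fresh = 24.0
= (11.9 / 24.0) * 100
= 0.4958 * 100 = 49.58

49.58 %


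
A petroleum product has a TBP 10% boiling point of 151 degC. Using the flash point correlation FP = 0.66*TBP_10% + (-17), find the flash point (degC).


FP = 0.66 * 151 + (-17) = 82.66

82.66 degC


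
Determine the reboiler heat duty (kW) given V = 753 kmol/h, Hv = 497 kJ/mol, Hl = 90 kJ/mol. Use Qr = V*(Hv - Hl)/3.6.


Qr = 753 * (497 - 90) / 3.6 = 753 * 407 / 3.6 = 85130

85130 kW


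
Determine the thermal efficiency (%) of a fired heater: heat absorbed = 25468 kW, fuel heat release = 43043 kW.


Furnace efficiency = Q_absorbed / Q_fuel * 100
= 25468 / 43043 * 100 = 59.17

59.17 %


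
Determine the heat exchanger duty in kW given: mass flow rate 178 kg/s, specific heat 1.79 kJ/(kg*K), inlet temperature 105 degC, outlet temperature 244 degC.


Q = m_dot * cp * delta_T
delta_T = 244 - 105 = 139 K
Q = 178 * 1.79 * 139
= 318.62 * 139
= 44288.18 kW

44288.18 kW


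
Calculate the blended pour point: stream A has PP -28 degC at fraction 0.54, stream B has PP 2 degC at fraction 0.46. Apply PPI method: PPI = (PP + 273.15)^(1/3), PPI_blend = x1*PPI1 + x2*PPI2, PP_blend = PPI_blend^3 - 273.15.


PPI_1 = (-28 + 273.15)^(1/3) = 6.258601
PPI_2 = (2 + 273.15)^(1/3) = 6.504139
PPI_blend = 0.54 * 6.258601 + 0.46 * 6.504139 = 6.371548
PP_blend = 6.371548^3 - 273.15 = 258.6633 - 273.15 = -14.49

-14.49 degC


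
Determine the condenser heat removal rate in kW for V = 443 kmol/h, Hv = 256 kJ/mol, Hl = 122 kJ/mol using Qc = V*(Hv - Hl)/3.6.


Qc = 443 * (256 - 122) / 3.6 = 443 * 134 / 3.6 = 16490

16490 kW


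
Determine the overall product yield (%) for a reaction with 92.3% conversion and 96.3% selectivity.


Overall yield = conversion (%) * selectivity (%) / 100
Conversion = 92.3%, Selectivity = 96.3%
Y = 92.3 * 96.3 / 100
= 88.8849 %

88.8849 %


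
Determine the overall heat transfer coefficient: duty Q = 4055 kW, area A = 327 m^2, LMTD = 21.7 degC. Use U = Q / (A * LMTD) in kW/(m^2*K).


From Q = U*A*LMTD, U = Q / (A * LMTD)
U = 4055 / (327 * 21.7) = 4055 / 7095.9 = 0.5715

0.5715 kW/(m^2*K)


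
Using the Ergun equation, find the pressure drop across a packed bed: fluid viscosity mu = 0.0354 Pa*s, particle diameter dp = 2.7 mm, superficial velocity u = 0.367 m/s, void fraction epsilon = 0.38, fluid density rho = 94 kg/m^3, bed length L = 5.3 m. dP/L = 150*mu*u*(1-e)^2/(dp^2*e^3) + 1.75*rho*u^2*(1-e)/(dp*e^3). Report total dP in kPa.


dp = 2.7 mm = 0.0027 m
Viscous term = 150*0.0354*0.367*(1-0.38)^2 / (0.0027^2*0.38^3) = 1872690
Inertial term = 1.75*94*0.367^2*(1-0.38) / (0.0027*0.38^3) = 92720.4
dP/L = 1872690 + 92720.4 = 1965410 Pa/m
dP = 1965410 * 5.3 / 1000 = 10420 kPa

10420 kPa


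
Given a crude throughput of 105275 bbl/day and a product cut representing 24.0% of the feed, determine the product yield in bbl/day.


Crude throughput = 105275 bbl/day
Fraction yield = 24.0%
yield = throughput * fraction / 100
yield = 105275 * 24.0 / 100 = 25266

25266 bbl/day


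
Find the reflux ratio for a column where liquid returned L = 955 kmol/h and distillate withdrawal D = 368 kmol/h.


Reflux ratio definition: R = L / D (liquid returned / distillate withdrawn)
L = 955 kmol/h, D = 368 kmol/h
R = 955 / 368 = 2.595

2.595


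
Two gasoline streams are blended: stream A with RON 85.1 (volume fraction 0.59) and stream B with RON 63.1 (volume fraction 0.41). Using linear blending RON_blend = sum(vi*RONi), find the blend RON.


Linear blending: RON_blend = sum(vi * RONi)
Contribution 1: 0.59 * 85.1 = 50.209
Contribution 2: 0.41 * 63.1 = 25.871
RON_blend = 50.209 + 25.871 = 76.08

76.08


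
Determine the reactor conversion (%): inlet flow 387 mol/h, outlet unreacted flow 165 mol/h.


X = (F_in - F_out) / F_in * 100
Moles reacted = 387 - 165 = 222
X = 222 / 387 * 100
= 0.5736 * 100
= 57.36 %

57.36 %


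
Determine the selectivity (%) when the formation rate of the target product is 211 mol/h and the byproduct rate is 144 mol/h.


Selectivity = desired / (desired + undesired) * 100
Total products = 211 + 144 = 355 mol/h
S = 211 / 355 * 100
= 0.5944 * 100
= 59.44 %

59.44 %


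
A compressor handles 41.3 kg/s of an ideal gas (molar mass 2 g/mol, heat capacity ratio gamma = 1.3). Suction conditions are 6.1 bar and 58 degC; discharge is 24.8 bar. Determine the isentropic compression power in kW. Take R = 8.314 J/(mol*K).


Isentropic work: W = m*(gamma/(gamma-1))*(R*T1/MW)*((P2/P1)^((gamma-1)/gamma) - 1)
T1 = 58 + 273.15 = 331.15 K
Pressure ratio = 24.8 / 6.1 = 4.06557
Exponent = (1.3 - 1)/1.3 = 0.230769
(P2/P1)^exp - 1 = 4.06557^0.230769 - 1 = 0.382186
W = 41.3 * 1.3 / 0.3 * 8.314 * 331.15 / 2 * 0.382186 = 94160

94160 kW


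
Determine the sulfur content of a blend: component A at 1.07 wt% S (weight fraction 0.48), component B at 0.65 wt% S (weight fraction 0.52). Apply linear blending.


Linear sulfur blending: S_blend = x1*S1 + x2*S2
Contribution 1: 0.48 * 1.07 = 0.5136 wt%
Contribution 2: 0.52 * 0.65 = 0.338 wt%
S_blend = 0.5136 + 0.338 = 0.8516

0.8516 wt%


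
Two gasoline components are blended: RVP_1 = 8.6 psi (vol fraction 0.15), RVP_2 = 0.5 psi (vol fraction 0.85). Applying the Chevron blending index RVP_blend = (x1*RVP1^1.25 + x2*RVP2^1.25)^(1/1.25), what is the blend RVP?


Chevron index: RVP_blend = (sum xi*RVPi^1.25)^(1/1.25)
RVP^1.25 terms: 0.15 * 8.6^1.25 + 0.85 * 0.5^1.25 = 2.56648
RVP_blend = 2.56648^(1/1.25) = 2.126

2.126 psi


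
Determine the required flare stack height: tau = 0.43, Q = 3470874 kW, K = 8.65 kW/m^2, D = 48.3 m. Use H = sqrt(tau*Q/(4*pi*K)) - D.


tau*Q/(4*pi*K) = 0.43 * 3470874 / (4 * pi * 8.65) = 13730.3
sqrt(13730.3) = 117.176
H = 117.176 - 48.3 = 68.88

68.88 m


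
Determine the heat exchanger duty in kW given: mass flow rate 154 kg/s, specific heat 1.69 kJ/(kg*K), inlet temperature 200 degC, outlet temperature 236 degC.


Q = m_dot * cp * delta_T
delta_T = 236 - 200 = 36 K
Q = 154 * 1.69 * 36
= 260.26 * 36
= 9369.36 kW

9369.36 kW


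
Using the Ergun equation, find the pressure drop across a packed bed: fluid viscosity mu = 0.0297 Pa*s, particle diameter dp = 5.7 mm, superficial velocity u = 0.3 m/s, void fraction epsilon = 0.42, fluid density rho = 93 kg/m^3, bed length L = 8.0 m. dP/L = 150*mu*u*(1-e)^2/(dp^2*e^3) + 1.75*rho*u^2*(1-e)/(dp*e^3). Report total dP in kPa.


dp = 5.7 mm = 0.0057 m
Viscous term = 150*0.0297*0.3*(1-0.42)^2 / (0.0057^2*0.42^3) = 186779
Inertial term = 1.75*93*0.3^2*(1-0.42) / (0.0057*0.42^3) = 20117.3
dP/L = 186779 + 20117.3 = 206896 Pa/m
dP = 206896 * 8.0 / 1000 = 1655 kPa

1655 kPa


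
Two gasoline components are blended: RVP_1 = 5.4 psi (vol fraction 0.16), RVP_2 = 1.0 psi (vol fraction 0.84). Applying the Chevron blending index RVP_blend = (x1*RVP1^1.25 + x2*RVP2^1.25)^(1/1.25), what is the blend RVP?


Chevron index: RVP_blend = (sum xi*RVPi^1.25)^(1/1.25)
RVP^1.25 terms: 0.16 * 5.4^1.25 + 0.84 * 1.0^1.25 = 2.15708
RVP_blend = 2.15708^(1/1.25) = 1.850

1.850 psi


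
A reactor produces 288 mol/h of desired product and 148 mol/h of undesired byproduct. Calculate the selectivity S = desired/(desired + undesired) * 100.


Selectivity = desired / (desired + undesired) * 100
Total products = 288 + 148 = 436 mol/h
S = 288 / 436 * 100
= 0.6606 * 100
= 66.06 %

66.06 %


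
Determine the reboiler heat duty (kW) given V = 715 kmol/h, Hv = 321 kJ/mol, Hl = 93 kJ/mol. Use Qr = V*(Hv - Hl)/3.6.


Qr = 715 * (321 - 93) / 3.6 = 715 * 228 / 3.6 = 45280

45280 kW


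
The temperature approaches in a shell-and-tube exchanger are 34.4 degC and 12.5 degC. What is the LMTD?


LMTD = (dT1 - dT2) / ln(dT1/dT2)
= (34.4 - 12.5) / ln(34.4 / 12.5) = 21.9 / 1.01233 = 21.63

21.63 degC


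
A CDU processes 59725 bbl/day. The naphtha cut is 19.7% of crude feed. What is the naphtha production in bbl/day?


Crude throughput = 59725 bbl/day
Fraction yield = 19.7%
yield = throughput * fraction / 100
yield = 59725 * 19.7 / 100 = 11765.825

11765.825 bbl/day


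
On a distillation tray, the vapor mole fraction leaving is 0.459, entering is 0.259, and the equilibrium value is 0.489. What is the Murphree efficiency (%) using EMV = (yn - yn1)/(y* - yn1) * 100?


Murphree vapor efficiency: EMV = (y_n - y_(n-1)) / (y*_n - y_(n-1)) * 100
EMV = (0.459 - 0.259) / (0.489 - 0.259) * 100 = 0.2 / 0.23 * 100 = 86.96

86.96 %


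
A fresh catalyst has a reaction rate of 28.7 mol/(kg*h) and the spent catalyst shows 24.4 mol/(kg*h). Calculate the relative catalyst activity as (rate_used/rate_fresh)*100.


Activity (%) = (rate_used / rate_fresh) * 100
rate_used = 24.4, rate_fresh = 28.7
= (24.4 / 28.7) * 100
= 0.8502 * 100 = 85.02

85.02 %


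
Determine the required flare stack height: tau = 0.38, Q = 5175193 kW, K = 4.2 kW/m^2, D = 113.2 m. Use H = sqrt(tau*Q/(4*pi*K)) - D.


tau*Q/(4*pi*K) = 0.38 * 5175193 / (4 * pi * 4.2) = 37260.7
sqrt(37260.7) = 193.03
H = 193.03 - 113.2 = 79.83

79.83 m


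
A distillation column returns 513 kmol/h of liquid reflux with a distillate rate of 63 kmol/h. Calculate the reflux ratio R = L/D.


Reflux ratio definition: R = L / D (liquid returned / distillate withdrawn)
L = 513 kmol/h, D = 63 kmol/h
R = 513 / 63 = 8.143

8.143


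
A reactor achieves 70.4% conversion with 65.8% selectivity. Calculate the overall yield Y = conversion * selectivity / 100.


Overall yield = conversion (%) * selectivity (%) / 100
Conversion = 70.4%, Selectivity = 65.8%
Y = 70.4 * 65.8 / 100
= 46.3232 %

46.3232 %


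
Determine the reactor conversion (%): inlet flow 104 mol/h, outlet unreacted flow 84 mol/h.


X = (F_in - F_out) / F_in * 100
Moles reacted = 104 - 84 = 20
X = 20 / 104 * 100
= 0.1923 * 100
= 19.23 %

19.23 %


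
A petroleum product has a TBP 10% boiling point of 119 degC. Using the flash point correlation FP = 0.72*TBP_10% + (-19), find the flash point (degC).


FP = 0.72 * 119 + (-19) = 66.68

66.68 degC


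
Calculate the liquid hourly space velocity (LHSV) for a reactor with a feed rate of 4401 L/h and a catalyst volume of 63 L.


LHSV = volumetric feed rate / catalyst volume
= 4401 L/h / 63 L
= 69.86 h^-1

69.86 h^-1


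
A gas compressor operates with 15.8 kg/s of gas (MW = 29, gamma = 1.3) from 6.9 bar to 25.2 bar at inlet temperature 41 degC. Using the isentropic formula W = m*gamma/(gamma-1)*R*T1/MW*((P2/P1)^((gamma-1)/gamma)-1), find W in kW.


Isentropic work: W = m*(gamma/(gamma-1))*(R*T1/MW)*((P2/P1)^((gamma-1)/gamma) - 1)
T1 = 41 + 273.15 = 314.15 K
Pressure ratio = 25.2 / 6.9 = 3.65217
Exponent = (1.3 - 1)/1.3 = 0.230769
(P2/P1)^exp - 1 = 3.65217^0.230769 - 1 = 0.348402
W = 15.8 * 1.3 / 0.3 * 8.314 * 314.15 / 29 * 0.348402 = 2148

2148 kW


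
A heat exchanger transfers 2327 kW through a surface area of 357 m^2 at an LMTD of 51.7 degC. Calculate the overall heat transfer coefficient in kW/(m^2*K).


From Q = U*A*LMTD, U = Q / (A * LMTD)
U = 2327 / (357 * 51.7) = 2327 / 18456.9 = 0.1261

0.1261 kW/(m^2*K)


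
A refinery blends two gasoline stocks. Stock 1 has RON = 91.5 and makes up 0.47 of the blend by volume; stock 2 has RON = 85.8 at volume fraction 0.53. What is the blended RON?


Linear blending: RON_blend = sum(vi * RONi)
Contribution 1: 0.47 * 91.5 = 43.005
Contribution 2: 0.53 * 85.8 = 45.474
RON_blend = 43.005 + 45.474 = 88.479

88.479


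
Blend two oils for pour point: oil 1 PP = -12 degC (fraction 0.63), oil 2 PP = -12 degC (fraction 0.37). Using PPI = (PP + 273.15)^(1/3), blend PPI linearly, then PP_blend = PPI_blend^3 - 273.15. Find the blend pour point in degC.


PPI_1 = (-12 + 273.15)^(1/3) = 6.391901
PPI_2 = (-12 + 273.15)^(1/3) = 6.391901
PPI_blend = 0.63 * 6.391901 + 0.37 * 6.391901 = 6.391901
PP_blend = 6.391901^3 - 273.15 = 261.1501 - 273.15 = -12

-12 degC


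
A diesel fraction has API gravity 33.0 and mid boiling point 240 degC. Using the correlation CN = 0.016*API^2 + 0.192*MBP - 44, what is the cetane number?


CN = 0.016 * 33.0^2 + 0.192 * 240 - 44
CN = 17.424 + 46.08 - 44 = 19.504

19.504


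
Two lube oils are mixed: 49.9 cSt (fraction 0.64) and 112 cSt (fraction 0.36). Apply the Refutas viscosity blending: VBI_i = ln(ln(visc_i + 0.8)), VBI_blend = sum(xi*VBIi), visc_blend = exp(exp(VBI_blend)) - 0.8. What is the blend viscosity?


Refutas method: VBN_i = 14.534*ln(ln(visc_i + 0.8)) + 10.975, blended linearly by mass fraction; since VBN is linear in VBI_i = ln(ln(visc_i + 0.8)) and the fractions sum to 1, blend VBI directly: visc = exp(exp(VBI_blend)) - 0.8
VBI_1 = ln(ln(49.9 + 0.8)) = 1.3676
VBI_2 = ln(ln(112 + 0.8)) = 1.553
VBI_blend = 0.64 * 1.3676 + 0.36 * 1.553 = 1.43434
visc_blend = exp(exp(1.43434)) - 0.8 = 65.68

65.68 cSt


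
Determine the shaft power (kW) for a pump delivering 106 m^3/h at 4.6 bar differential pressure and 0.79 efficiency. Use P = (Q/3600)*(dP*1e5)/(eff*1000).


Q = 106 / 3600 = 0.0294444 m^3/s
P = 0.0294444 * (4.6 * 1e5) / 0.79 / 1000 = 17.14

17.14 kW


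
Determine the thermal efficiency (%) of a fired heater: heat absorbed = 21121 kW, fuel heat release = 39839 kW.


Furnace efficiency = Q_absorbed / Q_fuel * 100
= 21121 / 39839 * 100 = 53.02

53.02 %


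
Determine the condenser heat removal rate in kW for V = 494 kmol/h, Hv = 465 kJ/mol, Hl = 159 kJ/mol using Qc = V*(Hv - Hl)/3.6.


Qc = 494 * (465 - 159) / 3.6 = 494 * 306 / 3.6 = 41990

41990 kW


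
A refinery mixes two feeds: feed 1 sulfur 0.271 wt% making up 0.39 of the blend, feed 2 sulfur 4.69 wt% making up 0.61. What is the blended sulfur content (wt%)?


Linear sulfur blending: S_blend = x1*S1 + x2*S2
Contribution 1: 0.39 * 0.271 = 0.10569 wt%
Contribution 2: 0.61 * 4.69 = 2.8609 wt%
S_blend = 0.10569 + 2.8609 = 2.96659

2.96659 wt%


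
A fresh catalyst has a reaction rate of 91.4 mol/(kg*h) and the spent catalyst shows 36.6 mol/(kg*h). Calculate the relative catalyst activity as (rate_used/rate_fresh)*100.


Activity (%) = (rate_used / rate_fresh) * 100
rate_used = 36.6, rate_fresh = 91.4
= (36.6 / 91.4) * 100
= 0.4004 * 100 = 40.04

40.04 %


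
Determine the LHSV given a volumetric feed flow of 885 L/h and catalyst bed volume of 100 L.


LHSV = volumetric feed rate / catalyst volume
= 885 L/h / 100 L
= 8.850 h^-1

8.850 h^-1


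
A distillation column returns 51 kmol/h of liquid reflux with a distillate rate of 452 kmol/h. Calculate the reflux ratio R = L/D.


Reflux ratio definition: R = L / D (liquid returned / distillate withdrawn)
L = 51 kmol/h, D = 452 kmol/h
R = 51 / 452 = 0.1128

0.1128


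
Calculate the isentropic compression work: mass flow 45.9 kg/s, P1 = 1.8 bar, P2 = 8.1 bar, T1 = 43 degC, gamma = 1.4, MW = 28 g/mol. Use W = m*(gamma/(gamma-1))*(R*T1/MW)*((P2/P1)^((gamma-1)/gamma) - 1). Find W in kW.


Isentropic work: W = m*(gamma/(gamma-1))*(R*T1/MW)*((P2/P1)^((gamma-1)/gamma) - 1)
T1 = 43 + 273.15 = 316.15 K
Pressure ratio = 8.1 / 1.8 = 4.5
Exponent = (1.4 - 1)/1.4 = 0.285714
(P2/P1)^exp - 1 = 4.5^0.285714 - 1 = 0.536852
W = 45.9 * 1.4 / 0.4 * 8.314 * 316.15 / 28 * 0.536852 = 8096

8096 kW


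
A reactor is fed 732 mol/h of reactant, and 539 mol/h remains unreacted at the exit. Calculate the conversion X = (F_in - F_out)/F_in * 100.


X = (F_in - F_out) / F_in * 100
Moles reacted = 732 - 539 = 193
X = 193 / 732 * 100
= 0.2637 * 100
= 26.37 %

26.37 %


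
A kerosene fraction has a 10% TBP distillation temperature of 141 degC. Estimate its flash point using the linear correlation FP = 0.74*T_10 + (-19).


FP = 0.74 * 141 + (-19) = 85.34

85.34 degC


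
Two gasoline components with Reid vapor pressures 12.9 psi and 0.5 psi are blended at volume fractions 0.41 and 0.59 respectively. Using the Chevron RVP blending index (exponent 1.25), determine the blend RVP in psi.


Chevron index: RVP_blend = (sum xi*RVPi^1.25)^(1/1.25)
RVP^1.25 terms: 0.41 * 12.9^1.25 + 0.59 * 0.5^1.25 = 10.2716
RVP_blend = 10.2716^(1/1.25) = 6.446

6.446 psi


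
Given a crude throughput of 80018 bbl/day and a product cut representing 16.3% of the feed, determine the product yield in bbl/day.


Crude throughput = 80018 bbl/day
Fraction yield = 16.3%
yield = throughput * fraction / 100
yield = 80018 * 16.3 / 100 = 13042.934

13042.934 bbl/day


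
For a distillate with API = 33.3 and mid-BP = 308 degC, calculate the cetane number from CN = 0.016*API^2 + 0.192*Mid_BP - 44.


CN = 0.016 * 33.3^2 + 0.192 * 308 - 44
CN = 17.74224 + 59.136 - 44 = 32.87824

32.87824


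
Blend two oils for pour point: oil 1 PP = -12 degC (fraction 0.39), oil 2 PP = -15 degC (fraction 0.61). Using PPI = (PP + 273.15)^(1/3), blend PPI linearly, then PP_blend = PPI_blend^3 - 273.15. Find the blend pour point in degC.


PPI_1 = (-12 + 273.15)^(1/3) = 6.391901
PPI_2 = (-15 + 273.15)^(1/3) = 6.36733
PPI_blend = 0.39 * 6.391901 + 0.61 * 6.36733 = 6.376913
PP_blend = 6.376913^3 - 273.15 = 259.3173 - 273.15 = -13.83

-13.83 degC


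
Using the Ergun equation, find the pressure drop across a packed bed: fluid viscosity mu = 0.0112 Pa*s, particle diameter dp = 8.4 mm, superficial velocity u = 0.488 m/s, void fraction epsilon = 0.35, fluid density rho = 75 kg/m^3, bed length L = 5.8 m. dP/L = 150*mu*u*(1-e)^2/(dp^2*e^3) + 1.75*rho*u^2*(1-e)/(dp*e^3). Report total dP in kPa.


dp = 8.4 mm = 0.0084 m
Viscous term = 150*0.0112*0.488*(1-0.35)^2 / (0.0084^2*0.35^3) = 114497
Inertial term = 1.75*75*0.488^2*(1-0.35) / (0.0084*0.35^3) = 56411.7
dP/L = 114497 + 56411.7 = 170909 Pa/m
dP = 170909 * 5.8 / 1000 = 991.3 kPa

991.3 kPa


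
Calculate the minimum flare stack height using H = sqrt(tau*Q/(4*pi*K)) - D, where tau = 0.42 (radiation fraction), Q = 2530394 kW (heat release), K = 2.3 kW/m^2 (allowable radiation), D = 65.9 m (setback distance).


tau*Q/(4*pi*K) = 0.42 * 2530394 / (4 * pi * 2.3) = 36770.5
sqrt(36770.5) = 191.756
H = 191.756 - 65.9 = 125.9

125.9 m


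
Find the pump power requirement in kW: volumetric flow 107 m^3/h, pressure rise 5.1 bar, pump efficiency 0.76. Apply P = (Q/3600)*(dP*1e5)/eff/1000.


Q = 107 / 3600 = 0.0297222 m^3/s
P = 0.0297222 * (5.1 * 1e5) / 0.76 / 1000 = 19.95

19.95 kW


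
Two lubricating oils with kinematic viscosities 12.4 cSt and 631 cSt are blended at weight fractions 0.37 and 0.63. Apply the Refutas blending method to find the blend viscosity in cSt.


Refutas method: VBN_i = 14.534*ln(ln(visc_i + 0.8)) + 10.975, blended linearly by mass fraction; since VBN is linear in VBI_i = ln(ln(visc_i + 0.8)) and the fractions sum to 1, blend VBI directly: visc = exp(exp(VBI_blend)) - 0.8
VBI_1 = ln(ln(12.4 + 0.8)) = 0.947873
VBI_2 = ln(ln(631 + 0.8)) = 1.86386
VBI_blend = 0.37 * 0.947873 + 0.63 * 1.86386 = 1.52494
visc_blend = exp(exp(1.52494)) - 0.8 = 98.18

98.18 cSt


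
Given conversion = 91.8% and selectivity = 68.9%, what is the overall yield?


Overall yield = conversion (%) * selectivity (%) / 100
Conversion = 91.8%, Selectivity = 68.9%
Y = 91.8 * 68.9 / 100
= 63.2502 %

63.2502 %


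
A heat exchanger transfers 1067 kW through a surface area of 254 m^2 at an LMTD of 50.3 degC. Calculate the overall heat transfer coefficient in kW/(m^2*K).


From Q = U*A*LMTD, U = Q / (A * LMTD)
U = 1067 / (254 * 50.3) = 1067 / 12776.2 = 0.08351

0.08351 kW/(m^2*K)


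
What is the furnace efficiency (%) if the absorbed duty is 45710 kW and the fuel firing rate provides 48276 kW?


Furnace efficiency = Q_absorbed / Q_fuel * 100
= 45710 / 48276 * 100 = 94.68

94.68 %


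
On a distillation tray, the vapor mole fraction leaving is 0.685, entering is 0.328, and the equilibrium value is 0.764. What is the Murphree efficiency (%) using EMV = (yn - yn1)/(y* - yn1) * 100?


Murphree vapor efficiency: EMV = (y_n - y_(n-1)) / (y*_n - y_(n-1)) * 100
EMV = (0.685 - 0.328) / (0.764 - 0.328) * 100 = 0.357 / 0.436 * 100 = 81.88

81.88 %


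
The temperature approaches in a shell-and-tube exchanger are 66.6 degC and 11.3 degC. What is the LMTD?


LMTD = (dT1 - dT2) / ln(dT1/dT2)
= (66.6 - 11.3) / ln(66.6 / 11.3) = 55.3 / 1.7739 = 31.17

31.17 degC


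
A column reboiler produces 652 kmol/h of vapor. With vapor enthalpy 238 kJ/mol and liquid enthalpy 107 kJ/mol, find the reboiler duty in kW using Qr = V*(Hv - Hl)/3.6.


Qr = 652 * (238 - 107) / 3.6 = 652 * 131 / 3.6 = 23730

23730 kW


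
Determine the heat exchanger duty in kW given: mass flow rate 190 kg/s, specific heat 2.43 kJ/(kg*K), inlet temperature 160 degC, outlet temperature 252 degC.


Q = m_dot * cp * delta_T
delta_T = 252 - 160 = 92 K
Q = 190 * 2.43 * 92
= 461.7 * 92
= 42476.4 kW

42476.4 kW


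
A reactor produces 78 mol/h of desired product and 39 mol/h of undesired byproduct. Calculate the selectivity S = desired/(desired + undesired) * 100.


Selectivity = desired / (desired + undesired) * 100
Total products = 78 + 39 = 117 mol/h
S = 78 / 117 * 100
= 0.6667 * 100
= 66.67 %

66.67 %


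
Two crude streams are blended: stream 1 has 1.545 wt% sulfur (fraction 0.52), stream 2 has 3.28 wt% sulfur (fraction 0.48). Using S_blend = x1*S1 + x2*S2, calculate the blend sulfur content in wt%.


Linear sulfur blending: S_blend = x1*S1 + x2*S2
Contribution 1: 0.52 * 1.545 = 0.8034 wt%
Contribution 2: 0.48 * 3.28 = 1.5744 wt%
S_blend = 0.8034 + 1.5744 = 2.3778

2.3778 wt%


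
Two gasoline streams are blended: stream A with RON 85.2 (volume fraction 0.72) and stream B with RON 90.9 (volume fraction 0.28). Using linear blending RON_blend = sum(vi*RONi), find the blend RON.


Linear blending: RON_blend = sum(vi * RONi)
Contribution 1: 0.72 * 85.2 = 61.344
Contribution 2: 0.28 * 90.9 = 25.452
RON_blend = 61.344 + 25.452 = 86.796

86.796


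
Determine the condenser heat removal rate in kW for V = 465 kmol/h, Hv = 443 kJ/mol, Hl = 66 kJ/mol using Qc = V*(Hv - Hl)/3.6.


Qc = 465 * (443 - 66) / 3.6 = 465 * 377 / 3.6 = 48700

48700 kW


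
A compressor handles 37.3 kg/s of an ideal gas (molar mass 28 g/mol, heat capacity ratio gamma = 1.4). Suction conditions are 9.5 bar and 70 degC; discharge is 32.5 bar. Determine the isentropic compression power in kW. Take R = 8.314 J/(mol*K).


Isentropic work: W = m*(gamma/(gamma-1))*(R*T1/MW)*((P2/P1)^((gamma-1)/gamma) - 1)
T1 = 70 + 273.15 = 343.15 K
Pressure ratio = 32.5 / 9.5 = 3.42105
Exponent = (1.4 - 1)/1.4 = 0.285714
(P2/P1)^exp - 1 = 3.42105^0.285714 - 1 = 0.421074
W = 37.3 * 1.4 / 0.4 * 8.314 * 343.15 / 28 * 0.421074 = 5601

5601 kW


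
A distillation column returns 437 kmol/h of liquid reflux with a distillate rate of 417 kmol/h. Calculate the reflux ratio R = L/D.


Reflux ratio definition: R = L / D (liquid returned / distillate withdrawn)
L = 437 kmol/h, D = 417 kmol/h
R = 437 / 417 = 1.048

1.048


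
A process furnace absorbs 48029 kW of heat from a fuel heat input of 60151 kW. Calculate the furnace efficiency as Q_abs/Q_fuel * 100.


Furnace efficiency = Q_absorbed / Q_fuel * 100
= 48029 / 60151 * 100 = 79.85

79.85 %


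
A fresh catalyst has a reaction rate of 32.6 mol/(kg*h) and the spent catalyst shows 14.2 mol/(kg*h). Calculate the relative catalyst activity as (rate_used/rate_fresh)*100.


Activity (%) = (rate_used / rate_fresh) * 100
rate_used = 14.2, rate_fresh = 32.6
= (14.2 / 32.6) * 100
= 0.4356 * 100 = 43.56

43.56 %


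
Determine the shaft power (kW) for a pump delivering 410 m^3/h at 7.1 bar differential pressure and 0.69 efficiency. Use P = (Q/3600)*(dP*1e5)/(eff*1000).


Q = 410 / 3600 = 0.113889 m^3/s
P = 0.113889 * (7.1 * 1e5) / 0.69 / 1000 = 117.2

117.2 kW


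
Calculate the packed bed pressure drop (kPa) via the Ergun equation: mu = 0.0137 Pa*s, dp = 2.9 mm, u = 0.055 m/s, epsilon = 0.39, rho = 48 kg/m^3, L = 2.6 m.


dp = 2.9 mm = 0.0029 m
Viscous term = 150*0.0137*0.055*(1-0.39)^2 / (0.0029^2*0.39^3) = 84303.3
Inertial term = 1.75*48*0.055^2*(1-0.39) / (0.0029*0.39^3) = 901.037
dP/L = 84303.3 + 901.037 = 85204.3 Pa/m
dP = 85204.3 * 2.6 / 1000 = 221.5 kPa

221.5 kPa


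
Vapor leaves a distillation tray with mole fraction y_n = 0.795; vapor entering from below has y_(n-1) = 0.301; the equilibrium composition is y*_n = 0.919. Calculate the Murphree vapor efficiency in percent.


Murphree vapor efficiency: EMV = (y_n - y_(n-1)) / (y*_n - y_(n-1)) * 100
EMV = (0.795 - 0.301) / (0.919 - 0.301) * 100 = 0.494 / 0.618 * 100 = 79.94

79.94 %


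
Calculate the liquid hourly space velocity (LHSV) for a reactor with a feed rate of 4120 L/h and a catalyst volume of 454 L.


LHSV = volumetric feed rate / catalyst volume
= 4120 L/h / 454 L
= 9.075 h^-1

9.075 h^-1


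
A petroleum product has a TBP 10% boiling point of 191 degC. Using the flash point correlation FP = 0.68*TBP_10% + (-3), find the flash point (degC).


FP = 0.68 * 191 + (-3) = 126.88

126.88 degC


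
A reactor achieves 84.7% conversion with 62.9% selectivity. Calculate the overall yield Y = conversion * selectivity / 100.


Overall yield = conversion (%) * selectivity (%) / 100
Conversion = 84.7%, Selectivity = 62.9%
Y = 84.7 * 62.9 / 100
= 53.2763 %

53.2763 %


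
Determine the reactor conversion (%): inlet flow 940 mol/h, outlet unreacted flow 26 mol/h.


X = (F_in - F_out) / F_in * 100
Moles reacted = 940 - 26 = 914
X = 914 / 940 * 100
= 0.9723 * 100
= 97.23 %

97.23 %


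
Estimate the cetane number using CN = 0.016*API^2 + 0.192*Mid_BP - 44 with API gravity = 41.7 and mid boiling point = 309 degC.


CN = 0.016 * 41.7^2 + 0.192 * 309 - 44
CN = 27.82224 + 59.328 - 44 = 43.15024

43.15024


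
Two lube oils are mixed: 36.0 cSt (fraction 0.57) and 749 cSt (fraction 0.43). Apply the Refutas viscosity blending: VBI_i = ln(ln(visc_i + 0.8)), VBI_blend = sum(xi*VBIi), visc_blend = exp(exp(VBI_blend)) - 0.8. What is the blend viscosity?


Refutas method: VBN_i = 14.534*ln(ln(visc_i + 0.8)) + 10.975, blended linearly by mass fraction; since VBN is linear in VBI_i = ln(ln(visc_i + 0.8)) and the fractions sum to 1, blend VBI directly: visc = exp(exp(VBI_blend)) - 0.8
VBI_1 = ln(ln(36.0 + 0.8)) = 1.28246
VBI_2 = ln(ln(749 + 0.8)) = 1.89007
VBI_blend = 0.57 * 1.28246 + 0.43 * 1.89007 = 1.54373
visc_blend = exp(exp(1.54373)) - 0.8 = 107.2

107.2 cSt


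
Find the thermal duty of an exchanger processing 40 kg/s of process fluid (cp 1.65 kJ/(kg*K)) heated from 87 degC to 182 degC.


Q = m_dot * cp * delta_T
delta_T = 182 - 87 = 95 K
Q = 40 * 1.65 * 95
= 66 * 95
= 6270 kW

6270 kW


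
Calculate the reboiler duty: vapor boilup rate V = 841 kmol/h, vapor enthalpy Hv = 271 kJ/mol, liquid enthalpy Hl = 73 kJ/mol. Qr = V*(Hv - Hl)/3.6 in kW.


Qr = 841 * (271 - 73) / 3.6 = 841 * 198 / 3.6 = 46260

46260 kW


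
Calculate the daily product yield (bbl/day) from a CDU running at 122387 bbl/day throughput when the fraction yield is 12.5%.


Crude throughput = 122387 bbl/day
Fraction yield = 12.5%
yield = throughput * fraction / 100
yield = 122387 * 12.5 / 100 = 15298.375

15298.375 bbl/day


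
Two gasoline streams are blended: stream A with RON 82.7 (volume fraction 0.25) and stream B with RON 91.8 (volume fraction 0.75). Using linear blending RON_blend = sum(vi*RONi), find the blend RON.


Linear blending: RON_blend = sum(vi * RONi)
Contribution 1: 0.25 * 82.7 = 20.675
Contribution 2: 0.75 * 91.8 = 68.85
RON_blend = 20.675 + 68.85 = 89.525

89.525


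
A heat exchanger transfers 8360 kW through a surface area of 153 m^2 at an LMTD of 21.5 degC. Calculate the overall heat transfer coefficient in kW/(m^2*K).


From Q = U*A*LMTD, U = Q / (A * LMTD)
U = 8360 / (153 * 21.5) = 8360 / 3289.5 = 2.541

2.541 kW/(m^2*K)


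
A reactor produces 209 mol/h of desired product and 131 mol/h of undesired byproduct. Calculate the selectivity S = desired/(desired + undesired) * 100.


Selectivity = desired / (desired + undesired) * 100
Total products = 209 + 131 = 340 mol/h
S = 209 / 340 * 100
= 0.6147 * 100
= 61.47 %

61.47 %


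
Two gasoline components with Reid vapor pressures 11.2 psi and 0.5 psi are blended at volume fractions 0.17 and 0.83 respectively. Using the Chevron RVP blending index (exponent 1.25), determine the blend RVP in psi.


Chevron index: RVP_blend = (sum xi*RVPi^1.25)^(1/1.25)
RVP^1.25 terms: 0.17 * 11.2^1.25 + 0.83 * 0.5^1.25 = 3.83212
RVP_blend = 3.83212^(1/1.25) = 2.929

2.929 psi


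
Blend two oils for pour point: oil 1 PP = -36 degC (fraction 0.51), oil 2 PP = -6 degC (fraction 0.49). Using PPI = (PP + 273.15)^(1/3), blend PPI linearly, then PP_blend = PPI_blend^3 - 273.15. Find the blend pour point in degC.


PPI_1 = (-36 + 273.15)^(1/3) = 6.189768
PPI_2 = (-6 + 273.15)^(1/3) = 6.440482
PPI_blend = 0.51 * 6.189768 + 0.49 * 6.440482 = 6.312618
PP_blend = 6.312618^3 - 273.15 = 251.5524 - 273.15 = -21.6

-21.6 degC


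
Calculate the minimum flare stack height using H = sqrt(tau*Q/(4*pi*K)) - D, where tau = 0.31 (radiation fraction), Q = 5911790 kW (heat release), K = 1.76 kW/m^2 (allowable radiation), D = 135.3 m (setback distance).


tau*Q/(4*pi*K) = 0.31 * 5911790 / (4 * pi * 1.76) = 82862.5
sqrt(82862.5) = 287.858
H = 287.858 - 135.3 = 152.6

152.6 m


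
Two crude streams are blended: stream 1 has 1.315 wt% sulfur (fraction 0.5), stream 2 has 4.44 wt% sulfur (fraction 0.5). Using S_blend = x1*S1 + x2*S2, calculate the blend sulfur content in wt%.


Linear sulfur blending: S_blend = x1*S1 + x2*S2
Contribution 1: 0.5 * 1.315 = 0.6575 wt%
Contribution 2: 0.5 * 4.44 = 2.22 wt%
S_blend = 0.6575 + 2.22 = 2.8775

2.8775 wt%


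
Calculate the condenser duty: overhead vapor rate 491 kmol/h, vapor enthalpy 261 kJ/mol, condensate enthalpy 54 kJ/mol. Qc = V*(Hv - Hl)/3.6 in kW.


Qc = 491 * (261 - 54) / 3.6 = 491 * 207 / 3.6 = 28230

28230 kW


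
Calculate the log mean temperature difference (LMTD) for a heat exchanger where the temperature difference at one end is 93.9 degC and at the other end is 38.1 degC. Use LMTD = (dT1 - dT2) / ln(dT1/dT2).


LMTD = (dT1 - dT2) / ln(dT1/dT2)
= (93.9 - 38.1) / ln(93.9 / 38.1) = 55.8 / 0.902016 = 61.86

61.86 degC


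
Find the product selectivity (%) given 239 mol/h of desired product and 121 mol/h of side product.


Selectivity = desired / (desired + undesired) * 100
Total products = 239 + 121 = 360 mol/h
S = 239 / 360 * 100
= 0.6639 * 100
= 66.39 %

66.39 %


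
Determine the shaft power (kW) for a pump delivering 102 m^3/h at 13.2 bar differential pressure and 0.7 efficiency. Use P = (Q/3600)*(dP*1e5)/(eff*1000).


Q = 102 / 3600 = 0.0283333 m^3/s
P = 0.0283333 * (13.2 * 1e5) / 0.7 / 1000 = 53.43

53.43 kW


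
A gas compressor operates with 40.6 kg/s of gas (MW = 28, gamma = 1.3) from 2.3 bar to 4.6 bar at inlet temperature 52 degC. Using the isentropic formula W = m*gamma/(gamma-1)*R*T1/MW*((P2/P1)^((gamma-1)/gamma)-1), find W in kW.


Isentropic work: W = m*(gamma/(gamma-1))*(R*T1/MW)*((P2/P1)^((gamma-1)/gamma) - 1)
T1 = 52 + 273.15 = 325.15 K
Pressure ratio = 4.6 / 2.3 = 2
Exponent = (1.3 - 1)/1.3 = 0.230769
(P2/P1)^exp - 1 = 2^0.230769 - 1 = 0.17346
W = 40.6 * 1.3 / 0.3 * 8.314 * 325.15 / 28 * 0.17346 = 2946

2946 kW


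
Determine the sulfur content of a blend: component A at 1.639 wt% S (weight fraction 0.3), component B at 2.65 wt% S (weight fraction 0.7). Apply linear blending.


Linear sulfur blending: S_blend = x1*S1 + x2*S2
Contribution 1: 0.3 * 1.639 = 0.4917 wt%
Contribution 2: 0.7 * 2.65 = 1.855 wt%
S_blend = 0.4917 + 1.855 = 2.3467

2.3467 wt%


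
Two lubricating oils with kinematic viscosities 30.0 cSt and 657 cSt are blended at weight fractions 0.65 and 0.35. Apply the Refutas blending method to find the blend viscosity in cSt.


Refutas method: VBN_i = 14.534*ln(ln(visc_i + 0.8)) + 10.975, blended linearly by mass fraction; since VBN is linear in VBI_i = ln(ln(visc_i + 0.8)) and the fractions sum to 1, blend VBI directly: visc = exp(exp(VBI_blend)) - 0.8
VBI_1 = ln(ln(30.0 + 0.8)) = 1.23184
VBI_2 = ln(ln(657 + 0.8)) = 1.87009
VBI_blend = 0.65 * 1.23184 + 0.35 * 1.87009 = 1.45523
visc_blend = exp(exp(1.45523)) - 0.8 = 71.84

71.84 cSt


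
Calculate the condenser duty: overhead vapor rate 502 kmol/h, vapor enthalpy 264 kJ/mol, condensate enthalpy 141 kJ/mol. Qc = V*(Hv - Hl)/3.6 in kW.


Qc = 502 * (264 - 141) / 3.6 = 502 * 123 / 3.6 = 17150

17150 kW


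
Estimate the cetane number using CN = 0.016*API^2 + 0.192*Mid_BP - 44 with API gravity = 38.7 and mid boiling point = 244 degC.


CN = 0.016 * 38.7^2 + 0.192 * 244 - 44
CN = 23.96304 + 46.848 - 44 = 26.81104

26.81104


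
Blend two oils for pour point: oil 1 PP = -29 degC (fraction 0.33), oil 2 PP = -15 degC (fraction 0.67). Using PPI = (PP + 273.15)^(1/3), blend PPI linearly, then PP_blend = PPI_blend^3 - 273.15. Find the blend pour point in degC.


PPI_1 = (-29 + 273.15)^(1/3) = 6.25008
PPI_2 = (-15 + 273.15)^(1/3) = 6.36733
PPI_blend = 0.33 * 6.25008 + 0.67 * 6.36733 = 6.328637
PP_blend = 6.328637^3 - 273.15 = 253.4723 - 273.15 = -19.68

-19.68 degC


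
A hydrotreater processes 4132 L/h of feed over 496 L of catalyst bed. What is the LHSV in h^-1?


LHSV = volumetric feed rate / catalyst volume
= 4132 L/h / 496 L
= 8.331 h^-1

8.331 h^-1


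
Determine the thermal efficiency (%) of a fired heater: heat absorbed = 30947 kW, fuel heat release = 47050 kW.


Furnace efficiency = Q_absorbed / Q_fuel * 100
= 30947 / 47050 * 100 = 65.77

65.77 %


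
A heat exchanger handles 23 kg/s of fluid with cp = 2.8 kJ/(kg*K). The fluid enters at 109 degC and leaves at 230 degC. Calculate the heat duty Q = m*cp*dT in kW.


Q = m_dot * cp * delta_T
delta_T = 230 - 109 = 121 K
Q = 23 * 2.8 * 121
= 64.4 * 121
= 7792.4 kW

7792.4 kW


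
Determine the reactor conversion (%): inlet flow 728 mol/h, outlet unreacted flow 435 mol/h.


X = (F_in - F_out) / F_in * 100
Moles reacted = 728 - 435 = 293
X = 293 / 728 * 100
= 0.4025 * 100
= 40.25 %

40.25 %


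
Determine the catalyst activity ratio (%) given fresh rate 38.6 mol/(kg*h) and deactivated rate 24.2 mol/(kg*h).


Activity (%) = (rate_used / rate_fresh) * 100
rate_used = 24.2, rate_fresh = 38.6
= (24.2 / 38.6) * 100
= 0.6269 * 100 = 62.69

62.69 %


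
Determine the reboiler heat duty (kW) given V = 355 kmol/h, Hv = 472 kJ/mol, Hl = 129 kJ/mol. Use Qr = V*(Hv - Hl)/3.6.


Qr = 355 * (472 - 129) / 3.6 = 355 * 343 / 3.6 = 33820

33820 kW


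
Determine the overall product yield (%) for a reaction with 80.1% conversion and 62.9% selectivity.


Overall yield = conversion (%) * selectivity (%) / 100
Conversion = 80.1%, Selectivity = 62.9%
Y = 80.1 * 62.9 / 100
= 50.3829 %

50.3829 %


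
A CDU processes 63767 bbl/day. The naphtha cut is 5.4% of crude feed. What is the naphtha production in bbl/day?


Crude throughput = 63767 bbl/day
Fraction yield = 5.4%
yield = throughput * fraction / 100
yield = 63767 * 5.4 / 100 = 3443.418

3443.418 bbl/day


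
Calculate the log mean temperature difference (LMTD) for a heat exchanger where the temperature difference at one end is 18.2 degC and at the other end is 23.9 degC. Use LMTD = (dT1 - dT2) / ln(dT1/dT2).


LMTD = (dT1 - dT2) / ln(dT1/dT2)
= (18.2 - 23.9) / ln(18.2 / 23.9) = -5.7 / -0.272457 = 20.92

20.92 degC


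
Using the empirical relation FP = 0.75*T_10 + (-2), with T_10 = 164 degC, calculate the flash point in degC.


FP = 0.75 * 164 + (-2) = 121

121 degC


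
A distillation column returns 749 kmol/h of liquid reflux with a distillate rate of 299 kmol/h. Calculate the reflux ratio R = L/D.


Reflux ratio definition: R = L / D (liquid returned / distillate withdrawn)
L = 749 kmol/h, D = 299 kmol/h
R = 749 / 299 = 2.505

2.505


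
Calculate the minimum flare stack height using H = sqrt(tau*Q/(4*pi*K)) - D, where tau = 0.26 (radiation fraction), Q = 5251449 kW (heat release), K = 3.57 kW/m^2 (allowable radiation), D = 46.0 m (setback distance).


tau*Q/(4*pi*K) = 0.26 * 5251449 / (4 * pi * 3.57) = 30435.1
sqrt(30435.1) = 174.457
H = 174.457 - 46.0 = 128.5

128.5 m


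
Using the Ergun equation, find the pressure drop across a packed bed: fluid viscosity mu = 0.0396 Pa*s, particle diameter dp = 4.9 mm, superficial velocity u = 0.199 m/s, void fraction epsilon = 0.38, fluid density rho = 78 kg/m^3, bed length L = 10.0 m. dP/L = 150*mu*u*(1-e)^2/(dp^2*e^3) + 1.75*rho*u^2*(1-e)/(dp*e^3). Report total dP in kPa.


dp = 4.9 mm = 0.0049 m
Viscous term = 150*0.0396*0.199*(1-0.38)^2 / (0.0049^2*0.38^3) = 344889
Inertial term = 1.75*78*0.199^2*(1-0.38) / (0.0049*0.38^3) = 12464.8
dP/L = 344889 + 12464.8 = 357354 Pa/m
dP = 357354 * 10.0 / 1000 = 3574 kPa

3574 kPa


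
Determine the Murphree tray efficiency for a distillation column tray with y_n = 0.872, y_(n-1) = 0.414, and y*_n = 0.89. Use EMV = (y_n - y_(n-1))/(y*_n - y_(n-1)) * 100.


Murphree vapor efficiency: EMV = (y_n - y_(n-1)) / (y*_n - y_(n-1)) * 100
EMV = (0.872 - 0.414) / (0.89 - 0.414) * 100 = 0.458 / 0.476 * 100 = 96.22

96.22 %


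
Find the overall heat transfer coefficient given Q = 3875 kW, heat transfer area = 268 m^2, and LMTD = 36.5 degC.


From Q = U*A*LMTD, U = Q / (A * LMTD)
U = 3875 / (268 * 36.5) = 3875 / 9782 = 0.3961

0.3961 kW/(m^2*K)


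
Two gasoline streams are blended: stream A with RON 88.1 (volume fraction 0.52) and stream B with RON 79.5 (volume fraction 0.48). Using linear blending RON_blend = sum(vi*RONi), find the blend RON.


Linear blending: RON_blend = sum(vi * RONi)
Contribution 1: 0.52 * 88.1 = 45.812
Contribution 2: 0.48 * 79.5 = 38.16
RON_blend = 45.812 + 38.16 = 83.972

83.972


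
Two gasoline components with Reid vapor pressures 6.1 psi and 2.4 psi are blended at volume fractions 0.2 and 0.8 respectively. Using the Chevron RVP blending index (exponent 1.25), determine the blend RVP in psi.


Chevron index: RVP_blend = (sum xi*RVPi^1.25)^(1/1.25)
RVP^1.25 terms: 0.2 * 6.1^1.25 + 0.8 * 2.4^1.25 = 4.30707
RVP_blend = 4.30707^(1/1.25) = 3.216

3.216 psi


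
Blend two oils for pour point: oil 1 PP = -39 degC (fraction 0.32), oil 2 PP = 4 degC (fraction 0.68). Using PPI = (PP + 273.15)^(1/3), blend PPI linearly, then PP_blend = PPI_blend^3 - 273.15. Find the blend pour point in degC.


PPI_1 = (-39 + 273.15)^(1/3) = 6.163557
PPI_2 = (4 + 273.15)^(1/3) = 6.51986
PPI_blend = 0.32 * 6.163557 + 0.68 * 6.51986 = 6.405843
PP_blend = 6.405843^3 - 273.15 = 262.8626 - 273.15 = -10.29

-10.29 degC


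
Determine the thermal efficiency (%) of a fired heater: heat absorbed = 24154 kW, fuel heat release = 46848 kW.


Furnace efficiency = Q_absorbed / Q_fuel * 100
= 24154 / 46848 * 100 = 51.56

51.56 %


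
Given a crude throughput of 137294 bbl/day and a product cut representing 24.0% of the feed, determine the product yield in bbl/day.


Crude throughput = 137294 bbl/day
Fraction yield = 24.0%
yield = throughput * fraction / 100
yield = 137294 * 24.0 / 100 = 32950.56

32950.56 bbl/day
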